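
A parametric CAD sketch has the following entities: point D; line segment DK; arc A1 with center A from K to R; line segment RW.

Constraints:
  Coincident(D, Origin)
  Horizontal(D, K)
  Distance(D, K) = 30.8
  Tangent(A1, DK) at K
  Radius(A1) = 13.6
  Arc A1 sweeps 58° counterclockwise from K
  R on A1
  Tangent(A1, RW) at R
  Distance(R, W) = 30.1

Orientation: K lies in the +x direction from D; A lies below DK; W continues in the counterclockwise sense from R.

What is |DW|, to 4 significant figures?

32.09

D is at the origin; D and K share the same y with |DK| = 30.8 and K on the +x side, so K = (30.80, 0.000). Tangency of A1 to DK means the radius AK is perpendicular to DK, so A = K + (0, -13.6) = (30.80, -13.60). On A1, K sits at bearing 90° from A; a 58° counterclockwise sweep puts R at bearing 148°, so R = A + 13.6·(cos 148°, sin 148°) = (19.27, -6.393). Tangency of A1 to RW means the radius AR is perpendicular to RW, so RW runs along (−sin 148°, cos 148°); with |RW| = 30.1, W = (3.316, -31.92). Then |DW| = |W − D| = 32.09.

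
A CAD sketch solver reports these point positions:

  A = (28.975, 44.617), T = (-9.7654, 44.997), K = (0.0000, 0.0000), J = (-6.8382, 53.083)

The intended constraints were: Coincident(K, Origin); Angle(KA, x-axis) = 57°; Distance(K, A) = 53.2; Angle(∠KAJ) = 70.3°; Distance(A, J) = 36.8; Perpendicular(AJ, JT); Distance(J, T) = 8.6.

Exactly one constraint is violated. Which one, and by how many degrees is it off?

Perpendicular(AJ, JT) — off by 6.60°.

K = (0.00, 0.00) ✓; KA at 57.00° ✓; |KA| = 53.20 ✓; ∠KAJ = 70.30° ✓; |AJ| = 36.80 ✓; ∠(AJ, JT) = 83.40° ✗; |JT| = 8.600 ✓.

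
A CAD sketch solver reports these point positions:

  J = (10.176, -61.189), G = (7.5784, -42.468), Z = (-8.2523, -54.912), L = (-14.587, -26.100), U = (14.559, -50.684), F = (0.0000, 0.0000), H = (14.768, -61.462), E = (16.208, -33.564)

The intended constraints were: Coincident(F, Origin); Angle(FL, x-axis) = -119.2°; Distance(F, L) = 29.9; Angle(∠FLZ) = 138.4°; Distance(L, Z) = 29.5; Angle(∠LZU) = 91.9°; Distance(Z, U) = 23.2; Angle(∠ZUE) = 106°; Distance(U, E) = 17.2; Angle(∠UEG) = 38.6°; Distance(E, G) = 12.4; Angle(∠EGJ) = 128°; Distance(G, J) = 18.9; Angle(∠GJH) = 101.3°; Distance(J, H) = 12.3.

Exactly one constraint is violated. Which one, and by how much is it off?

Distance(J, H) = 12.3 — off by 7.70.

F = (0.00, 0.00) ✓; FL at -119.2° ✓; |FL| = 29.90 ✓; ∠FLZ = 138.4° ✓; |LZ| = 29.50 ✓; ∠LZU = 91.90° ✓; |ZU| = 23.20 ✓; ∠ZUE = 106.0° ✓; |UE| = 17.20 ✓; ∠UEG = 38.60° ✓; |EG| = 12.40 ✓; ∠EGJ = 128.0° ✓; |GJ| = 18.90 ✓; ∠GJH = 101.3° ✓; |JH| = 4.600 ✗.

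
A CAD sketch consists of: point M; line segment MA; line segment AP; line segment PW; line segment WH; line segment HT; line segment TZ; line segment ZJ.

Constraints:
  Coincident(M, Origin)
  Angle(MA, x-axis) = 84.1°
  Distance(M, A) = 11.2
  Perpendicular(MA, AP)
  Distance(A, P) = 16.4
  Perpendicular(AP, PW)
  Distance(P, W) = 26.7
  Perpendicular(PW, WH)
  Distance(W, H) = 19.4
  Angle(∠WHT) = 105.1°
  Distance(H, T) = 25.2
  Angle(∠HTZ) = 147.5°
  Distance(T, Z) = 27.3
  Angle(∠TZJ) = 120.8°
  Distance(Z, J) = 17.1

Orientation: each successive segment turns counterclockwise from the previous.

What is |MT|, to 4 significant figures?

13.02

M is at the origin; MA runs at 84.1° with length 11.2, so A = (1.151, 11.14). MA ⟂ AP, so AP runs at 174.1°; with |AP| = 16.4, P = (-15.16, 12.83). AP ⟂ PW, so PW runs at -95.90°; with |PW| = 26.7, W = (-17.91, -13.73). PW is perpendicular to WH, so WH runs at -5.900°; with |WH| = 19.4, H = (1.391, -15.73). ∠WHT = 105.1° gives HT at 69.00° from the x-axis; with |HT| = 25.2, T = (10.42, 7.800). Then |MT| = |T − M| = 13.02.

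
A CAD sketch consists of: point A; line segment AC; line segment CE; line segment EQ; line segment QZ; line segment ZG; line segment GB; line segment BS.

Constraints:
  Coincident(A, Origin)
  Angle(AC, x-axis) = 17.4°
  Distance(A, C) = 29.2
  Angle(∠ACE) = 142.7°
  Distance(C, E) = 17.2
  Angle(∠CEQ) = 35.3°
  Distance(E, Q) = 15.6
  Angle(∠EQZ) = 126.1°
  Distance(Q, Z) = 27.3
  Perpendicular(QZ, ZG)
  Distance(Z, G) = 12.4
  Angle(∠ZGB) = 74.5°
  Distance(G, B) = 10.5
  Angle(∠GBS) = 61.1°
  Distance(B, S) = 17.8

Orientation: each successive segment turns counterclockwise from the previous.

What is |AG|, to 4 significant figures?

29.71

∠EQZ = 126.1° gives QZ at -106.7° from the x-axis; with |QZ| = 27.3, Z = (15.24, -8.561). QZ is perpendicular to ZG, so ZG runs at -16.70°; with |ZG| = 12.4, G = (27.12, -12.12). Then |AG| = |G − A| = 29.71.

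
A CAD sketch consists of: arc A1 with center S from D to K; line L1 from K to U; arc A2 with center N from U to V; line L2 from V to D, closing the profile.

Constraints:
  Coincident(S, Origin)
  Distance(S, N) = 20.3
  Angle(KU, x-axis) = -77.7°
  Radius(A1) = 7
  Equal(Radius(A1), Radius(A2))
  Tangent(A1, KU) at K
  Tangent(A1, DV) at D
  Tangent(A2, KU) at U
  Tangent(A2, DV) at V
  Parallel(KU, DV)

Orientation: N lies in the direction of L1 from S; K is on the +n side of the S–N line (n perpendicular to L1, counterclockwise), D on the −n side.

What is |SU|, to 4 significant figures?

21.47

The slot axis is L1's direction at -77.7°, so u = (cos -77.7°, sin -77.7°) = (0.2130, -0.9770) and n = (−sin -77.7°, cos -77.7°) = (0.9770, 0.2130). S is at the origin and N lies 20.3 along u from S, so N = 20.3·u = (4.325, -19.83). Tangency of A1 to both parallel lines with radius 7.0 puts K and D at S ± 7.0·n: K = (6.839, 1.491), D = (-6.839, -1.491). Equal radii place U and V the same way about N: U = N + 7.0·n = (11.16, -18.34), V = N − 7.0·n = (-2.515, -21.33). Then |SU| = |U − S| = 21.47.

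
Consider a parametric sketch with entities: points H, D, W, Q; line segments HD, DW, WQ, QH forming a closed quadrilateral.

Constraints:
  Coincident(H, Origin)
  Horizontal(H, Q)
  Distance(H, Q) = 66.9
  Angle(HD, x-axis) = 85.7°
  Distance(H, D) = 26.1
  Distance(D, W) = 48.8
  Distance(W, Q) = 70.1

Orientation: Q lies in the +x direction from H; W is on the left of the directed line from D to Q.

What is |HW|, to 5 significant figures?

71.246

Checks: |DW| = 48.80 ✓; |WQ| = 70.10 ✓.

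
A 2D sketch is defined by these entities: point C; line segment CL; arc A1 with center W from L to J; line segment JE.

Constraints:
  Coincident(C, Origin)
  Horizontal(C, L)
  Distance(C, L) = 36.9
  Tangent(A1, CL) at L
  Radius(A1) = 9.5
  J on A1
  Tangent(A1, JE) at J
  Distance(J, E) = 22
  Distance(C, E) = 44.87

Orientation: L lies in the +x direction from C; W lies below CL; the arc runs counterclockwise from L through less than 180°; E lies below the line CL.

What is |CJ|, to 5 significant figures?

29.588

C is at the origin; CL is horizontal with |CL| = 36.9 and L on the +x side, so L = (36.900, 0.0000). Tangency of A1 to CL means the radius WL is perpendicular to CL, so W = L + (0, -9.5) = (36.900, -9.5000). Since WJ ⟂ JE (tangency), |WE| = √(9.5² + 22.0²) = 23.964 regardless of where J sits on A1. So E lies on both circle(C, 44.87) and circle(W, 23.964); the below-CL intersection is E = (30.763, -32.664). J is the foot of the tangent from E: J = (27.505, -10.907).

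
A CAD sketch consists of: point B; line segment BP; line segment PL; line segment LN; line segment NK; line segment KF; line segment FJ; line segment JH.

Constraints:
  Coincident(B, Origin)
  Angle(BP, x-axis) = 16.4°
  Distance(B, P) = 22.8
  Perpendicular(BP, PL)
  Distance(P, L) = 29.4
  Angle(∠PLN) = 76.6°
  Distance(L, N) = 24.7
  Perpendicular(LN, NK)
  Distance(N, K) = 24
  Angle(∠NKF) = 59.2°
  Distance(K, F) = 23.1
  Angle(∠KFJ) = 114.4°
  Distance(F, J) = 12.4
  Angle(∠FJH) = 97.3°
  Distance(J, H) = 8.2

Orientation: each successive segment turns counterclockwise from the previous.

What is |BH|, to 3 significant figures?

27.7

B is at the origin; BP runs at 16.4° with length 22.8, so P = (21.9, 6.44). BP is perpendicular to PL, so PL runs at 106°; with |PL| = 29.4, L = (13.6, 34.6). ∠PLN = 76.6° gives LN at -150° from the x-axis; with |LN| = 24.7, N = (-7.86, 22.4). LN is perpendicular to NK, so NK runs at -60.2°; with |NK| = 24.0, K = (4.07, 1.54). ∠NKF = 59.2° gives KF at 60.6° from the x-axis; with |KF| = 23.1, F = (15.4, 21.7). ∠KFJ = 114.4° gives FJ at 126° from the x-axis; with |FJ| = 12.4, J = (8.08, 31.7). ∠FJH = 97.3° gives JH at -151° from the x-axis; with |JH| = 8.2, H = (0.903, 27.7). Then |BH| = |H − B| = 27.7.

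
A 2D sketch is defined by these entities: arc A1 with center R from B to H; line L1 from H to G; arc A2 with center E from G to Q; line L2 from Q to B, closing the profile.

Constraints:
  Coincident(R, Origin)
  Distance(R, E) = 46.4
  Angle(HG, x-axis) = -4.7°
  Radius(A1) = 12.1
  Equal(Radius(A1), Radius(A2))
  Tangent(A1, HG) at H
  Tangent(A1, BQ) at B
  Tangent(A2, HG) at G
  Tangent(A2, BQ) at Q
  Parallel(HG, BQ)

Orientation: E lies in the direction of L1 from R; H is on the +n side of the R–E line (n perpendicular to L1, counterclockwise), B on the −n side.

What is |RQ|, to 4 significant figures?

47.95

The slot axis is L1's direction at -4.7°, so u = (cos -4.7°, sin -4.7°) = (0.9966, -0.08194) and n = (−sin -4.7°, cos -4.7°) = (0.08194, 0.9966). R is at the origin and E lies 46.4 along u from R, so E = 46.4·u = (46.24, -3.802). Tangency of A1 to both parallel lines with radius 12.1 puts H and B at R ± 12.1·n: H = (0.9915, 12.06), B = (-0.9915, -12.06). Equal radii place G and Q the same way about E: G = E + 12.1·n = (47.24, 8.257), Q = E − 12.1·n = (45.25, -15.86). Then |RQ| = |Q − R| = 47.95.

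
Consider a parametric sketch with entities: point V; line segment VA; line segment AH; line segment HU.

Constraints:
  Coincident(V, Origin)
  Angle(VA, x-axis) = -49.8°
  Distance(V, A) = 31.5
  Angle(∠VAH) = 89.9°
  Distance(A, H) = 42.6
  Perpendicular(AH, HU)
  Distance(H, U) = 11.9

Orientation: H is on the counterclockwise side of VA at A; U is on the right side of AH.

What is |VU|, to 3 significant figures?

60.8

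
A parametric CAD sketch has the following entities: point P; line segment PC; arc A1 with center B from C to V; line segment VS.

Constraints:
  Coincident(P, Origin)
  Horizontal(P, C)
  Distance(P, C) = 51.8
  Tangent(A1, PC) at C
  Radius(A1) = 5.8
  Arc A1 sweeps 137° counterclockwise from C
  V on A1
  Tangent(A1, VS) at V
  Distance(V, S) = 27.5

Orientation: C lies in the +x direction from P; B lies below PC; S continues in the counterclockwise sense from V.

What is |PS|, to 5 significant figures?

73.806

On A1, C sits at bearing 90° from B; a 137° counterclockwise sweep puts V at bearing 227°, so V = B + 5.8·(cos 227°, sin 227°) = (47.844, -10.042). The tangent condition forces BV to be normal to VS, so VS runs along (−sin 227°, cos 227°); with |VS| = 27.5, S = (67.957, -28.797). Then |PS| = |S − P| = 73.806.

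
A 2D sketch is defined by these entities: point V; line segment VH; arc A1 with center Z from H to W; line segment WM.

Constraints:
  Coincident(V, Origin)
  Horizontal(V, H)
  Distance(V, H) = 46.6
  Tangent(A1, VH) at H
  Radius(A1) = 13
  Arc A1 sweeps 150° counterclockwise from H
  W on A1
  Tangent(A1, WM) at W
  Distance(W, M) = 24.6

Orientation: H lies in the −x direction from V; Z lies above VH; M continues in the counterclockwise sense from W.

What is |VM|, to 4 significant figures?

71.46

V is at the origin; V and H share the same y with |VH| = 46.6 and H on the −x side, so H = (-46.60, 0.000). Since A1 is tangent to VH there, ZH ⟂ VH, so Z = H + (0, 13) = (-46.60, 13.00). On A1, H sits at bearing -90° from Z; a 150° counterclockwise sweep puts W at bearing 60°, so W = Z + 13.0·(cos 60°, sin 60°) = (-40.10, 24.26). Since A1 is tangent to WM there, ZW ⟂ WM, so WM runs along (−sin 60°, cos 60°); with |WM| = 24.6, M = (-61.40, 36.56). Then |VM| = |M − V| = 71.46.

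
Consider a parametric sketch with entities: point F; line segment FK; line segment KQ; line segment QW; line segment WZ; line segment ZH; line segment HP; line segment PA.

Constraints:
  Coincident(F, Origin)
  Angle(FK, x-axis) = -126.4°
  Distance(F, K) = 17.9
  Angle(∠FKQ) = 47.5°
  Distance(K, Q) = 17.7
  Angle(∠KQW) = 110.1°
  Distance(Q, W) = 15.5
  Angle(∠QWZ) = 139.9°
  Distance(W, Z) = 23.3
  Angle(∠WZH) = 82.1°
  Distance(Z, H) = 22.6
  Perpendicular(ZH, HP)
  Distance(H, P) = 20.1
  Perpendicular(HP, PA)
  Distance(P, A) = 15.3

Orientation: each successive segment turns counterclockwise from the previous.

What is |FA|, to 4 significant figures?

6.271

ZH is perpendicular to HP, so HP runs at -56.00°; with |HP| = 20.1, P = (-7.020, -5.865). HP is perpendicular to PA, so PA runs at 34.00°; with |PA| = 15.3, A = (5.665, 2.691). Then |FA| = |A − F| = 6.271.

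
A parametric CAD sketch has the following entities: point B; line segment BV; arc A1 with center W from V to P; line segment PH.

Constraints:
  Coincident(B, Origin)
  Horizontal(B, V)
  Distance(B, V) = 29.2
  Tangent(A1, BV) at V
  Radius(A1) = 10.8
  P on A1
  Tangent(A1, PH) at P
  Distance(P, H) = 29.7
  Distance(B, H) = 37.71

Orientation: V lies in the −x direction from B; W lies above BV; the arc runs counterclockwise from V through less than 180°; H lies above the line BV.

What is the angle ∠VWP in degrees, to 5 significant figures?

73.577°

B is at the origin; BV is horizontal with |BV| = 29.2 and V on the −x side, so V = (-29.200, 0.0000). Tangency of A1 to BV means the radius WV is perpendicular to BV, so W = V + (0, 10.8) = (-29.200, 10.800). Since WP ⟂ PH (tangency), |WH| = √(10.8² + 29.7²) = 31.603 regardless of where P sits on A1. So H lies on both circle(B, 37.71) and circle(W, 31.603); the above-BV intersection is H = (-10.444, 36.235). P is the foot of the tangent from H: P = (-18.841, 7.7466).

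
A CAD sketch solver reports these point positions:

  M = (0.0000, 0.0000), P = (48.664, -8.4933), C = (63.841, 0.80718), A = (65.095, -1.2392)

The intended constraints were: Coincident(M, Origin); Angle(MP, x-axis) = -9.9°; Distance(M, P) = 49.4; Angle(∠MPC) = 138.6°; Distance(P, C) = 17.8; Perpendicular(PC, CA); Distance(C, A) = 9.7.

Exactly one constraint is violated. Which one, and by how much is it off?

Distance(C, A) = 9.7 — off by 7.30.

M = (0.00, 0.00) ✓; MP at -9.900° ✓; |MP| = 49.40 ✓; ∠MPC = 138.6° ✓; |PC| = 17.80 ✓; ∠(PC, CA) = 90.00° ✓; |CA| = 2.400 ✗.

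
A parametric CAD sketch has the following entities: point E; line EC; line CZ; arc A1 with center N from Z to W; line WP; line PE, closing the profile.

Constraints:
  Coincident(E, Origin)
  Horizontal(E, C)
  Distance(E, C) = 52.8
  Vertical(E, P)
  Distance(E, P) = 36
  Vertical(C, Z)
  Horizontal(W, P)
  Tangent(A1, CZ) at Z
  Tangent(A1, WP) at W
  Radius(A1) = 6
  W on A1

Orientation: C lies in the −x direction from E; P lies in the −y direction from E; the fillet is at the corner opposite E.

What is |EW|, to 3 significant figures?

59.0

E is at the origin; E and C share the same y with |EC| = 52.8 and C on the −x side, so C = (-52.8, 0.00). EP is vertical with |EP| = 36.0 and P on the −y side, so P = (0.00, -36.0). The virtual corner opposite E is at (-52.8, -36.0). A1 meets CZ tangentially, so NZ is at right angles to CZ and tangency of A1 to WP means the radius NW is perpendicular to WP, with radius 6.0, so the center N sits 6.0 in from both sides at N = (-46.8, -30.0). That places the tangent points at Z = (-52.8, -30.0) on CZ and W = (-46.8, -36.0) on WP. Then |EW| = |W − E| = 59.0.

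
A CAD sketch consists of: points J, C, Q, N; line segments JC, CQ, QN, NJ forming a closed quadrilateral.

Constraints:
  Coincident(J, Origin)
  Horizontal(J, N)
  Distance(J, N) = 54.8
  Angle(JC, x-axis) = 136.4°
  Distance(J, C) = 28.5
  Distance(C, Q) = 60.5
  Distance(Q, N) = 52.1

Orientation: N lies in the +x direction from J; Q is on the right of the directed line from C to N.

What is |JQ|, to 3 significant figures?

33.3

Checks: |CQ| = 60.50 ✓; |QN| = 52.10 ✓.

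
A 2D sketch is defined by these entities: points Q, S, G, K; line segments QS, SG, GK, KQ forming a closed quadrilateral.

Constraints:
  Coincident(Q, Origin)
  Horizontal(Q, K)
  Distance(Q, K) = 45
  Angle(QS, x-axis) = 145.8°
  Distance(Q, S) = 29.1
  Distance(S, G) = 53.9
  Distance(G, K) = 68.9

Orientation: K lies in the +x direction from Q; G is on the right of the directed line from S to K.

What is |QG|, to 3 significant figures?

38.9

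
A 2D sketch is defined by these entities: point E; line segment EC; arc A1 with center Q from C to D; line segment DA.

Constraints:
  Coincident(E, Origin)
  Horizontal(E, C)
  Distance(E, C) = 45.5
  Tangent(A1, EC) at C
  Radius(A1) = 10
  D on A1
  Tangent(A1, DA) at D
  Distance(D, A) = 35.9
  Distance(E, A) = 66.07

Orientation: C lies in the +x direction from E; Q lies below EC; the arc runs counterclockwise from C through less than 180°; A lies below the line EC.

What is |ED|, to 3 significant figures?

38.1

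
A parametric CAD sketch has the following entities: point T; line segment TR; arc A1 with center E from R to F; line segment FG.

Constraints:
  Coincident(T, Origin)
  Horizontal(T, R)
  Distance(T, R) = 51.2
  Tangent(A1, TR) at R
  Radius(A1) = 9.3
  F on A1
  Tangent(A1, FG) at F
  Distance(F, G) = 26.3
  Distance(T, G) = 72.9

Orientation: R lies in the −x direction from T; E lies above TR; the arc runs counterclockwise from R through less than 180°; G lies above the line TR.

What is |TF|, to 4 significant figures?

47.84

Checks: |EF| = 9.300 ✓; ∠(EF, FG) = 90.00° ✓; |FG| = 26.30 ✓; |TG| = 72.90 ✓.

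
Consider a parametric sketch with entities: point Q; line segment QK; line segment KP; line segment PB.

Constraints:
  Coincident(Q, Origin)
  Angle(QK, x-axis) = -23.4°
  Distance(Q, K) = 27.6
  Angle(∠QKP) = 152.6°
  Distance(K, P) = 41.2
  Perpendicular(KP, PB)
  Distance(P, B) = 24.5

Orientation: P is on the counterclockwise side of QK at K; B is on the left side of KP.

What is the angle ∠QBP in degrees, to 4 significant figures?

79.82°

Q is at the origin; QK runs at -23.4° with length 27.6, so K = 27.6·(cos -23.4°, sin -23.4°) = (25.33, -10.96). ∠QKP = 152.6°, so KP runs at -23.4° + (180° − 152.6°) = 4.000° from the x-axis; with |KP| = 41.2, P = K + 41.2·(cos 4.000°, sin 4.000°) = (66.43, -8.087). The perpendicularity gives PB at right angles to KP; with |PB| = 24.5 on the left of KP, B = P + 24.5·(-0.06976, 0.9976) = (64.72, 16.35). Then cos ∠QBP = BQ·BP / (|BQ||BP|), giving 79.82°.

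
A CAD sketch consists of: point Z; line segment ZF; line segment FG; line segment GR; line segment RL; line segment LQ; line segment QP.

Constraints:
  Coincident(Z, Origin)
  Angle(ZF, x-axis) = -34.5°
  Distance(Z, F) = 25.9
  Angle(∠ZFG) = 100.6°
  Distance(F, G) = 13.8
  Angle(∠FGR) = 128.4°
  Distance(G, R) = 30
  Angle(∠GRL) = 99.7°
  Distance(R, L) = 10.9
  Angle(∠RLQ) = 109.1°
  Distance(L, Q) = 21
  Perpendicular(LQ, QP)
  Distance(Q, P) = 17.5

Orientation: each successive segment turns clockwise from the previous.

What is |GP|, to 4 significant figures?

7.454

∠RLQ = 109.1° gives LQ at 43.30° from the x-axis; with |LQ| = 21.0, Q = (-2.475, -10.45). The perpendicularity gives QP at right angles to LQ, so QP runs at -46.70°; with |QP| = 17.5, P = (9.526, -23.19). Then |GP| = |P − G| = 7.454.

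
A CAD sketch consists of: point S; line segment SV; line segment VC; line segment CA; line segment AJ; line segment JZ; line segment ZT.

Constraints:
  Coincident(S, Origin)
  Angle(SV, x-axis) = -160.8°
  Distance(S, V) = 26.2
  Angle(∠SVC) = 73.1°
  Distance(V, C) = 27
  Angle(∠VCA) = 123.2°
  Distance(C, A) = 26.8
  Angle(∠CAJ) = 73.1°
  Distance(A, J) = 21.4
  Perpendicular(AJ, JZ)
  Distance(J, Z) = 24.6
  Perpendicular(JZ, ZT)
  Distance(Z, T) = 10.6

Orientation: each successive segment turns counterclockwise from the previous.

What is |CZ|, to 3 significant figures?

13.6

S is at the origin; SV runs at -160.8° with length 26.2, so V = (-24.7, -8.62). ∠SVC = 73.1° gives VC at -53.9° from the x-axis; with |VC| = 27.0, C = (-8.83, -30.4). ∠VCA = 123.2° gives CA at 2.90° from the x-axis; with |CA| = 26.8, A = (17.9, -29.1). ∠CAJ = 73.1° gives AJ at 110° from the x-axis; with |AJ| = 21.4, J = (10.7, -8.94). AJ ⟂ JZ, so JZ runs at -160°; with |JZ| = 24.6, Z = (-12.5, -17.3). Then |CZ| = |Z − C| = 13.6.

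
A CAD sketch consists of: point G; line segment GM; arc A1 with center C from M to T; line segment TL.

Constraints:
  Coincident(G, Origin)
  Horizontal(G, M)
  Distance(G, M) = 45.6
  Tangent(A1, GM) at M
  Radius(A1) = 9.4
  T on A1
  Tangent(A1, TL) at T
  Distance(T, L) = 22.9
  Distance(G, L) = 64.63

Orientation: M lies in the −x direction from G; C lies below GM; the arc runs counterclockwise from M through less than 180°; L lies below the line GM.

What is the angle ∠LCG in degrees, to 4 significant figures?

127.3°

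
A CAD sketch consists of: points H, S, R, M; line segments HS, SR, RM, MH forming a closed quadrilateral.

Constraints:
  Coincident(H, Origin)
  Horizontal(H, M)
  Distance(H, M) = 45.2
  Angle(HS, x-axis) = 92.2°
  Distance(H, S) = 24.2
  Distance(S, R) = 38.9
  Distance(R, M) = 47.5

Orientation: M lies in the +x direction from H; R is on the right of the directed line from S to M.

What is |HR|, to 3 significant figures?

14.7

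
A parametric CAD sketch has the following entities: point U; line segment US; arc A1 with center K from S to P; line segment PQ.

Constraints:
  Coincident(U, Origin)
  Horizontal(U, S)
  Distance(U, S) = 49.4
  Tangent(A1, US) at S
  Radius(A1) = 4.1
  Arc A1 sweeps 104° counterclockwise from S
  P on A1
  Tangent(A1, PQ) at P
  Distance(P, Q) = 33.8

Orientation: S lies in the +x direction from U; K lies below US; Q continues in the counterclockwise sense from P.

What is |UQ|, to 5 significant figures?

65.638

U is at the origin; US is horizontal with |US| = 49.4 and S on the +x side, so S = (49.400, 0.0000). Tangency of A1 to US means the radius KS is perpendicular to US, so K = S + (0, -4.1) = (49.400, -4.1000). On A1, S sits at bearing 90° from K; a 104° counterclockwise sweep puts P at bearing 194°, so P = K + 4.1·(cos 194°, sin 194°) = (45.422, -5.0919). The tangent condition forces KP to be normal to PQ, so PQ runs along (−sin 194°, cos 194°); with |PQ| = 33.8, Q = (53.599, -37.888). Then |UQ| = |Q − U| = 65.638.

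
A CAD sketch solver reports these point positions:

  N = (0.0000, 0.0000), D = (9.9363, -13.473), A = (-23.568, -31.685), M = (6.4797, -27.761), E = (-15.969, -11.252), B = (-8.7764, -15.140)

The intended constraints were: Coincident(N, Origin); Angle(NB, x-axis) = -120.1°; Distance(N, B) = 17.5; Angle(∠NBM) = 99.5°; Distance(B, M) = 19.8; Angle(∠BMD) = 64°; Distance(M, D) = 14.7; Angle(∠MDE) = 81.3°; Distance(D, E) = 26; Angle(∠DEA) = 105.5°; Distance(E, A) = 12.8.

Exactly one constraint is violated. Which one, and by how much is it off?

Distance(E, A) = 12.8 — off by 9.00.

N = (0.00, 0.00) ✓; NB at -120.1° ✓; |NB| = 17.50 ✓; ∠NBM = 99.50° ✓; |BM| = 19.80 ✓; ∠BMD = 64.00° ✓; |MD| = 14.70 ✓; ∠MDE = 81.30° ✓; |DE| = 26.00 ✓; ∠DEA = 105.5° ✓; |EA| = 21.80 ✗.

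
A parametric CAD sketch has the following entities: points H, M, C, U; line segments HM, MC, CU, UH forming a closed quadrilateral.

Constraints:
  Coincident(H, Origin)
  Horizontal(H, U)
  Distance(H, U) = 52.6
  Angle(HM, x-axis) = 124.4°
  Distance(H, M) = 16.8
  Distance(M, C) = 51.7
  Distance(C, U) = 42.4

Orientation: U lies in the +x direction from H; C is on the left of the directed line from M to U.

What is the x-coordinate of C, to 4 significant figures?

35.74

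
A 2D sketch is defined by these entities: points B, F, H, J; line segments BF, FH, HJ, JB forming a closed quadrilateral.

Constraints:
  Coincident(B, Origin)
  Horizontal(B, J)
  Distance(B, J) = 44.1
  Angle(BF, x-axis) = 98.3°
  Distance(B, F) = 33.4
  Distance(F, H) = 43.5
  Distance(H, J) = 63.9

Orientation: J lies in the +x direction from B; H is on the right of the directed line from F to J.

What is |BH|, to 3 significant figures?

20.9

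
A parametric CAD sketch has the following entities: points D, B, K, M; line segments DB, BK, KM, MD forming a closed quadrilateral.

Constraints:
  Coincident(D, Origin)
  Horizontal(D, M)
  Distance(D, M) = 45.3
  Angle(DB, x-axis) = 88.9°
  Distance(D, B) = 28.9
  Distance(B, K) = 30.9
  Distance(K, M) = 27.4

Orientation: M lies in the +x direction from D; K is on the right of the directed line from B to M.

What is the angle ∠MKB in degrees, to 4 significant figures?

131.9°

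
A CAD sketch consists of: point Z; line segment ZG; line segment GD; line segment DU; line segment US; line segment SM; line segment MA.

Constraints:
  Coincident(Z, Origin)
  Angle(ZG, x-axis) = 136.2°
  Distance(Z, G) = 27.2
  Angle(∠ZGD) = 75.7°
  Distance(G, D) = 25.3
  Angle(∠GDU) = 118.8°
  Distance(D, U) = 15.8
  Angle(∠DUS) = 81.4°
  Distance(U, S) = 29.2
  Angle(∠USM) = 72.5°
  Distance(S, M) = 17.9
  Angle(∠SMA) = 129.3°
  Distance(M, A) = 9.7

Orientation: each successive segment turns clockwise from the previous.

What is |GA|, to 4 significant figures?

11.88

Z is at the origin; ZG runs at 136.2° with length 27.2, so G = (-19.63, 18.83). ∠ZGD = 75.7° gives GD at 31.90° from the x-axis; with |GD| = 25.3, D = (1.847, 32.20). ∠GDU = 118.8° gives DU at -29.30° from the x-axis; with |DU| = 15.8, U = (15.63, 24.46). ∠DUS = 81.4° gives US at -127.9° from the x-axis; with |US| = 29.2, S = (-2.311, 1.422). ∠USM = 72.5° gives SM at 124.6° from the x-axis; with |SM| = 17.9, M = (-12.48, 16.16). ∠SMA = 129.3° gives MA at 73.90° from the x-axis; with |MA| = 9.7, A = (-9.786, 25.48). Then |GA| = |A − G| = 11.88.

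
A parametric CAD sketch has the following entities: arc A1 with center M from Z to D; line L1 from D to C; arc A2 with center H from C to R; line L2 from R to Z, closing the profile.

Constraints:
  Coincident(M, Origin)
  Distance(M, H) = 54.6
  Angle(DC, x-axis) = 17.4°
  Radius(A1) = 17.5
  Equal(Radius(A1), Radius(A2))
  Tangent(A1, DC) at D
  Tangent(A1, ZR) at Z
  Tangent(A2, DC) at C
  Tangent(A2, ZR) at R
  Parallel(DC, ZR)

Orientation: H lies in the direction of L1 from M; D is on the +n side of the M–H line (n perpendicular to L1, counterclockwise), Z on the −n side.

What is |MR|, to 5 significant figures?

57.336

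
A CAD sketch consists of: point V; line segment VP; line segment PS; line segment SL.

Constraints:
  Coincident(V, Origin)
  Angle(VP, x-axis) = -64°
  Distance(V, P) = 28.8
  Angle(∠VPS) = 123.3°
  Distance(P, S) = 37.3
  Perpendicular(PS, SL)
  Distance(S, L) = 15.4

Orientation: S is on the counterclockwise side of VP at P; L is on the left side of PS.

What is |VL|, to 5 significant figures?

53.815

V is at the origin; VP runs at -64.0° with length 28.8, so P = 28.8·(cos -64.0°, sin -64.0°) = (12.625, -25.885). ∠VPS = 123.3°, so PS runs at -64.0° + (180° − 123.3°) = -7.3000° from the x-axis; with |PS| = 37.3, S = P + 37.3·(cos -7.3000°, sin -7.3000°) = (49.623, -30.625). PS is perpendicular to SL; with |SL| = 15.4 on the left of PS, L = S + 15.4·(0.12706, 0.99189) = (51.580, -15.350). Then |VL| = |L − V| = 53.815.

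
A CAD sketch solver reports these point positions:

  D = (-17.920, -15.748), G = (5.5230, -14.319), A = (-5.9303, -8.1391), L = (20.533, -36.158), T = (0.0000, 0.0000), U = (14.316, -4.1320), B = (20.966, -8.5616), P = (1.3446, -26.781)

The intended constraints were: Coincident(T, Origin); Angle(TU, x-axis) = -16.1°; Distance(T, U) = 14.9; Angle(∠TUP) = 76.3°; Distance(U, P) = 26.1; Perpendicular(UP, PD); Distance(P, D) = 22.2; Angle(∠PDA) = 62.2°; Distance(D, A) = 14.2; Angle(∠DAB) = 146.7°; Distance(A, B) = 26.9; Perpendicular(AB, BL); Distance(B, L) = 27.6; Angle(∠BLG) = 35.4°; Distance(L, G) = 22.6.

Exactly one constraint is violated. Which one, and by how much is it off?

Distance(L, G) = 22.6 — off by 3.90.

T = (0.00, 0.00) ✓; TU at -16.10° ✓; |TU| = 14.90 ✓; ∠TUP = 76.30° ✓; |UP| = 26.10 ✓; ∠(UP, PD) = 90.00° ✓; |PD| = 22.20 ✓; ∠PDA = 62.20° ✓; |DA| = 14.20 ✓; ∠DAB = 146.7° ✓; |AB| = 26.90 ✓; ∠(AB, BL) = 90.00° ✓; |BL| = 27.60 ✓; ∠BLG = 35.40° ✓; |LG| = 26.50 ✗.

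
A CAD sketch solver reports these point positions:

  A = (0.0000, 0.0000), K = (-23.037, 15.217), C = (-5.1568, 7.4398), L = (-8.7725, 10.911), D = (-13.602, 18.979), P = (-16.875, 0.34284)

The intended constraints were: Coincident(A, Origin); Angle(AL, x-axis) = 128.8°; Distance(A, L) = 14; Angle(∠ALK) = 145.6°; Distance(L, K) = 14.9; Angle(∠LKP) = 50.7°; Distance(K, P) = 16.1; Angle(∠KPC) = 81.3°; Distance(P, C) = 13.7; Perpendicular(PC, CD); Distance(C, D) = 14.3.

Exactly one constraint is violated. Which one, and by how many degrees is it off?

Perpendicular(PC, CD) — off by 5.00°.

A = (0.00, 0.00) ✓; AL at 128.8° ✓; |AL| = 14.00 ✓; ∠ALK = 145.6° ✓; |LK| = 14.90 ✓; ∠LKP = 50.70° ✓; |KP| = 16.10 ✓; ∠KPC = 81.30° ✓; |PC| = 13.70 ✓; ∠(PC, CD) = 95.00° ✗; |CD| = 14.30 ✓.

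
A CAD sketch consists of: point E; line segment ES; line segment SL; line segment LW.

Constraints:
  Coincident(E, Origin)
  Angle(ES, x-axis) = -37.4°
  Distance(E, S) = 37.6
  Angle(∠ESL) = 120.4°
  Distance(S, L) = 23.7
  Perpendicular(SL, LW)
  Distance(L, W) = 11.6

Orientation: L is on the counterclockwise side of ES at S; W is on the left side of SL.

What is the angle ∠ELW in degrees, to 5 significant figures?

52.801°

E is at the origin; ES runs at -37.4° with length 37.6, so S = 37.6·(cos -37.4°, sin -37.4°) = (29.870, -22.837). ∠ESL = 120.4°, so SL runs at -37.4° + (180° − 120.4°) = 22.200° from the x-axis; with |SL| = 23.7, L = S + 23.7·(cos 22.200°, sin 22.200°) = (51.813, -13.883). SL ⟂ LW; with |LW| = 11.6 on the left of SL, W = L + 11.6·(-0.37784, 0.92587) = (47.430, -3.1424). Then cos ∠ELW = LE·LW / (|LE||LW|), giving 52.801°.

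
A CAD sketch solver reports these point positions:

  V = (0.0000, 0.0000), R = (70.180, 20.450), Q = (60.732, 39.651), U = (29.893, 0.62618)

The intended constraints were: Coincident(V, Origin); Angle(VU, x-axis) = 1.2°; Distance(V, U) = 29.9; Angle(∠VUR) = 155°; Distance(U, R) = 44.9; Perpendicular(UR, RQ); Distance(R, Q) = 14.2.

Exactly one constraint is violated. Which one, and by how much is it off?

Distance(R, Q) = 14.2 — off by 7.20.

V = (0.00, 0.00) ✓; VU at 1.200° ✓; |VU| = 29.90 ✓; ∠VUR = 155.0° ✓; |UR| = 44.90 ✓; ∠(UR, RQ) = 90.00° ✓; |RQ| = 21.40 ✗.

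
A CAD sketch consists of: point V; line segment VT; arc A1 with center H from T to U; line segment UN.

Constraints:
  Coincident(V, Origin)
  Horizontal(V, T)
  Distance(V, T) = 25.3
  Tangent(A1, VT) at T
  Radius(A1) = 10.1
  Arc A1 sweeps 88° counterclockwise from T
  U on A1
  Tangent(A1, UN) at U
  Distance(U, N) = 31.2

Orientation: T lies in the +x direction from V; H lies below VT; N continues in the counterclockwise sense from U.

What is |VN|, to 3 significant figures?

43.3

V is at the origin; VT is horizontal with |VT| = 25.3 and T on the +x side, so T = (25.3, 0.00). The tangent condition forces HT to be normal to VT, so H = T + (0, -10.1) = (25.3, -10.1). On A1, T sits at bearing 90° from H; an 88° counterclockwise sweep puts U at bearing 178°, so U = H + 10.1·(cos 178°, sin 178°) = (15.2, -9.75). The tangent condition forces HU to be normal to UN, so UN runs along (−sin 178°, cos 178°); with |UN| = 31.2, N = (14.1, -40.9). Then |VN| = |N − V| = 43.3.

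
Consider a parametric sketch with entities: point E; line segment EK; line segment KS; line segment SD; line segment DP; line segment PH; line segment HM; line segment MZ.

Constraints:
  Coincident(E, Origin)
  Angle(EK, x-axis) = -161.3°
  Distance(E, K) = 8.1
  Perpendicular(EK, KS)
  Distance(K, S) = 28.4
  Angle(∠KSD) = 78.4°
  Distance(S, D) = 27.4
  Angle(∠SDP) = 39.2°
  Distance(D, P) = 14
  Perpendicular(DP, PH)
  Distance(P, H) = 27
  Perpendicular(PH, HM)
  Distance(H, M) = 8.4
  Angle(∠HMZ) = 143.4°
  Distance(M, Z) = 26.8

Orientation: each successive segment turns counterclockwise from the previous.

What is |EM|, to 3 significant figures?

44.2

E is at the origin; EK runs at -161.3° with length 8.1, so K = (-7.67, -2.60). EK ⟂ KS, so KS runs at -71.3°; with |KS| = 28.4, S = (1.43, -29.5). ∠KSD = 78.4° gives SD at 30.3° from the x-axis; with |SD| = 27.4, D = (25.1, -15.7). ∠SDP = 39.2° gives DP at 171° from the x-axis; with |DP| = 14.0, P = (11.3, -13.5). DP ⟂ PH, so PH runs at -98.9°; with |PH| = 27.0, H = (7.08, -40.2). PH is perpendicular to HM, so HM runs at -8.90°; with |HM| = 8.4, M = (15.4, -41.5). Then |EM| = |M − E| = 44.2.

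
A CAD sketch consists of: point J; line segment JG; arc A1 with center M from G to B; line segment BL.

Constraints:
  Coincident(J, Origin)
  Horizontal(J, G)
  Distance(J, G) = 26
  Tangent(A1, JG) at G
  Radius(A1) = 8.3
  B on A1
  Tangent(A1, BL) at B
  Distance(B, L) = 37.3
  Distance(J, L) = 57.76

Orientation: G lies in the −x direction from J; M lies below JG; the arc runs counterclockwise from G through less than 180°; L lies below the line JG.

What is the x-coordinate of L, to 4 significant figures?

-35.98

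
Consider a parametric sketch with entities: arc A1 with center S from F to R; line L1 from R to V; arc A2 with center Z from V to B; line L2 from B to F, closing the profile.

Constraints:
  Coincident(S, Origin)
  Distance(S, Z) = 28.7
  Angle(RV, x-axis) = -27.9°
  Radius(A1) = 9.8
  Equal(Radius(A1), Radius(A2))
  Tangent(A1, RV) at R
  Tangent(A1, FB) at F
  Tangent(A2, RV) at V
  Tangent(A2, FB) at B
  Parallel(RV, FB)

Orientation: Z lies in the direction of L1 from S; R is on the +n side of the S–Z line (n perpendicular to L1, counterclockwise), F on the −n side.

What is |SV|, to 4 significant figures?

30.33

The slot axis is L1's direction at -27.9°, so u = (cos -27.9°, sin -27.9°) = (0.8838, -0.4679) and n = (−sin -27.9°, cos -27.9°) = (0.4679, 0.8838). S is at the origin and Z lies 28.7 along u from S, so Z = 28.7·u = (25.36, -13.43). Tangency of A1 to both parallel lines with radius 9.8 puts R and F at S ± 9.8·n: R = (4.586, 8.661), F = (-4.586, -8.661). Equal radii place V and B the same way about Z: V = Z + 9.8·n = (29.95, -4.769), B = Z − 9.8·n = (20.78, -22.09). Then |SV| = |V − S| = 30.33.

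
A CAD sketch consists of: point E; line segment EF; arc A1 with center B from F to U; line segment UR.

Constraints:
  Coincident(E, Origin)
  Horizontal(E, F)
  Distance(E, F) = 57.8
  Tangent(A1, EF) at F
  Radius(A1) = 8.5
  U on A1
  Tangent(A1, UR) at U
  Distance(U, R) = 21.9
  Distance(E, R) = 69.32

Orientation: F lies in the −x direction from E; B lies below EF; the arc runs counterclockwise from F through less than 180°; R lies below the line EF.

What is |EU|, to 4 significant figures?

66.91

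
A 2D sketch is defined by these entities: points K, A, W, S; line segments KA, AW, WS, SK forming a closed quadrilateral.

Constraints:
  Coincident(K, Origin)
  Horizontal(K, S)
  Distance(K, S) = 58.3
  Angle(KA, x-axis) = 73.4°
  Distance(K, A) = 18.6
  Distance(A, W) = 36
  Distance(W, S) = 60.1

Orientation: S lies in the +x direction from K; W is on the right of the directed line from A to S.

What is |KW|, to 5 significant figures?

17.931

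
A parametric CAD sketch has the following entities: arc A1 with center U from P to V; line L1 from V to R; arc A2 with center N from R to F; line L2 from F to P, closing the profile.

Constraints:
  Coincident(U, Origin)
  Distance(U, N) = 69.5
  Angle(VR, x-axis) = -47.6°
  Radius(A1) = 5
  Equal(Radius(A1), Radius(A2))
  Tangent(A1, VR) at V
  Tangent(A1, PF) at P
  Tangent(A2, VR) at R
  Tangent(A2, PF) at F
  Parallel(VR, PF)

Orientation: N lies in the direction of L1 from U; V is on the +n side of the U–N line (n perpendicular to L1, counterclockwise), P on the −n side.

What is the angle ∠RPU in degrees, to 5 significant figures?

81.812°

The slot axis is L1's direction at -47.6°, so u = (cos -47.6°, sin -47.6°) = (0.67430, -0.73846) and n = (−sin -47.6°, cos -47.6°) = (0.73846, 0.67430). U is at the origin and N lies 69.5 along u from U, so N = 69.5·u = (46.864, -51.323). Tangency of A1 to both parallel lines with radius 5.0 puts V and P at U ± 5.0·n: V = (3.6923, 3.3715), P = (-3.6923, -3.3715). Equal radii place R and F the same way about N: R = N + 5.0·n = (50.556, -47.951), F = N − 5.0·n = (43.172, -54.694). Then cos ∠RPU = PR·PU / (|PR||PU|), giving 81.812°.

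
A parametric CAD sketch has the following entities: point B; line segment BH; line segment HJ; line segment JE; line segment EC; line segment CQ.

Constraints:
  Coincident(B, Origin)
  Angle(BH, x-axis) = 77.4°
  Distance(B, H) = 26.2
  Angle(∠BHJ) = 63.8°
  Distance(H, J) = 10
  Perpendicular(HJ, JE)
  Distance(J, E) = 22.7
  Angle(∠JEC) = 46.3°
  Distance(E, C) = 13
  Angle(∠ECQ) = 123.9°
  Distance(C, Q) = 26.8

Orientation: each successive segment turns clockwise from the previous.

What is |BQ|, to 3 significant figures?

36.8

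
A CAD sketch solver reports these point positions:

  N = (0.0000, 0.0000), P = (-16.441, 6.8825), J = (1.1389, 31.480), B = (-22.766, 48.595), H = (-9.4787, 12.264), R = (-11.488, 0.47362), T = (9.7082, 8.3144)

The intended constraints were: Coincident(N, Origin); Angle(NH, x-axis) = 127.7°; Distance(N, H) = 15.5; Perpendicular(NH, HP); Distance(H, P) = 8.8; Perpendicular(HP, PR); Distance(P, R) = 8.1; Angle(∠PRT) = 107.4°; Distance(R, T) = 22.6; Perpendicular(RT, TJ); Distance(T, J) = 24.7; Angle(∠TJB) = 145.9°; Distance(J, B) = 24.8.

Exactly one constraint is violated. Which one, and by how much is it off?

Distance(J, B) = 24.8 — off by 4.60.

N = (0.00, 0.00) ✓; NH at 127.7° ✓; |NH| = 15.50 ✓; ∠(NH, HP) = 90.00° ✓; |HP| = 8.800 ✓; ∠(HP, PR) = 90.00° ✓; |PR| = 8.100 ✓; ∠PRT = 107.4° ✓; |RT| = 22.60 ✓; ∠(RT, TJ) = 90.00° ✓; |TJ| = 24.70 ✓; ∠TJB = 145.9° ✓; |JB| = 29.40 ✗.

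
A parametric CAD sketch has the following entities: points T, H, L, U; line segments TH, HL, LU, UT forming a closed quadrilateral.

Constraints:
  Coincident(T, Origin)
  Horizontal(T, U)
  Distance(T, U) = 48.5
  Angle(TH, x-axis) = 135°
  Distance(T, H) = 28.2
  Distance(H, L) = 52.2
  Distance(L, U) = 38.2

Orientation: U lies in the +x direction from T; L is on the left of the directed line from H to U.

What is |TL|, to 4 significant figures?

45.37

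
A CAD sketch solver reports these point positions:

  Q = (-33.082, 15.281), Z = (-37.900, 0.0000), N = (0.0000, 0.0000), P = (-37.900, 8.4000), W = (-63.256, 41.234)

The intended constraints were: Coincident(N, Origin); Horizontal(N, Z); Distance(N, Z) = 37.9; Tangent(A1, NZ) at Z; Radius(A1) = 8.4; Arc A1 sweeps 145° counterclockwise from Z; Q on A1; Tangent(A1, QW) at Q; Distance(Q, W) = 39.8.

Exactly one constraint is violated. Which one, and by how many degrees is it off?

Tangent(A1, QW) at Q — off by 5.70°.

N = (0.00, 0.00) ✓; N.y = 0.00, Z.y = 0.00 ✓; |NZ| = 37.90 ✓; ∠(PZ, ZN) = 90.00° ✓; |PZ| = 8.400 ✓; bearing(P→Q) − bearing(P→Z) = 145.0° ✓; |PQ| = 8.400 ✓; ∠(PQ, QW) = 95.70° ✗; |QW| = 39.80 ✓.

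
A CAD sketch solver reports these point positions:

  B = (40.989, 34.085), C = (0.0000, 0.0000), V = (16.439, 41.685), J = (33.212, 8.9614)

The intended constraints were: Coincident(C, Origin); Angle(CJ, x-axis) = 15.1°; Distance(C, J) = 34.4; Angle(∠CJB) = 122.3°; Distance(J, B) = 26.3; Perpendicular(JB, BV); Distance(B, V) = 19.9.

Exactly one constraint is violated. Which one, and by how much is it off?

Distance(B, V) = 19.9 — off by 5.80.

C = (0.00, 0.00) ✓; CJ at 15.10° ✓; |CJ| = 34.40 ✓; ∠CJB = 122.3° ✓; |JB| = 26.30 ✓; ∠(JB, BV) = 90.00° ✓; |BV| = 25.70 ✗.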